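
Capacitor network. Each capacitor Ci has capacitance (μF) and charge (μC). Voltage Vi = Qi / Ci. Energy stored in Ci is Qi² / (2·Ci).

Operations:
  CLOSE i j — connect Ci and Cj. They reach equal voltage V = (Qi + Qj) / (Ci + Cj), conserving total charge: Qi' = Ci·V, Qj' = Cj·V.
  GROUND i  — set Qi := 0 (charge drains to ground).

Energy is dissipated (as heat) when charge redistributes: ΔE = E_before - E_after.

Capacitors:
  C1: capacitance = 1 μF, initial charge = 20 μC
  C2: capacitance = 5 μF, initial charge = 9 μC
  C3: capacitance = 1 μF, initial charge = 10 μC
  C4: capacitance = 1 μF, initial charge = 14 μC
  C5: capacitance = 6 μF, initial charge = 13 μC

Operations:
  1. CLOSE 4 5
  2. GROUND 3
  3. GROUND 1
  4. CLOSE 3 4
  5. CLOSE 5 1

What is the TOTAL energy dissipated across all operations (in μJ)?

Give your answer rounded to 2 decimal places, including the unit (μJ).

Answer: 320.11 μJ

Derivation:
Initial: C1(1μF, Q=20μC, V=20.00V), C2(5μF, Q=9μC, V=1.80V), C3(1μF, Q=10μC, V=10.00V), C4(1μF, Q=14μC, V=14.00V), C5(6μF, Q=13μC, V=2.17V)
Op 1: CLOSE 4-5: Q_total=27.00, C_total=7.00, V=3.86; Q4=3.86, Q5=23.14; dissipated=60.012
Op 2: GROUND 3: Q3=0; energy lost=50.000
Op 3: GROUND 1: Q1=0; energy lost=200.000
Op 4: CLOSE 3-4: Q_total=3.86, C_total=2.00, V=1.93; Q3=1.93, Q4=1.93; dissipated=3.719
Op 5: CLOSE 5-1: Q_total=23.14, C_total=7.00, V=3.31; Q5=19.84, Q1=3.31; dissipated=6.376
Total dissipated: 320.107 μJ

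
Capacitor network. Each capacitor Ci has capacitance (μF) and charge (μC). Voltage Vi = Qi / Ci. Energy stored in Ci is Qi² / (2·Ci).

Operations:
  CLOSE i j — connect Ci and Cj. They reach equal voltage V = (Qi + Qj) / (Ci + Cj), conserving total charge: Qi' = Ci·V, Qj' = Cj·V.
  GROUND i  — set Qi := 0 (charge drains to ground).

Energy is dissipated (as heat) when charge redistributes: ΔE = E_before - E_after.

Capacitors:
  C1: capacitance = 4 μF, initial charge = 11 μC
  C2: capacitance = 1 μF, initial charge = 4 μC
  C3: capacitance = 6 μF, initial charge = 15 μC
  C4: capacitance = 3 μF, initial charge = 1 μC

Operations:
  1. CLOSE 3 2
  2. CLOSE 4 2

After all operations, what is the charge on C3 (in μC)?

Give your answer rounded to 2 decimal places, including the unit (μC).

Answer: 16.29 μC

Derivation:
Initial: C1(4μF, Q=11μC, V=2.75V), C2(1μF, Q=4μC, V=4.00V), C3(6μF, Q=15μC, V=2.50V), C4(3μF, Q=1μC, V=0.33V)
Op 1: CLOSE 3-2: Q_total=19.00, C_total=7.00, V=2.71; Q3=16.29, Q2=2.71; dissipated=0.964
Op 2: CLOSE 4-2: Q_total=3.71, C_total=4.00, V=0.93; Q4=2.79, Q2=0.93; dissipated=2.126
Final charges: Q1=11.00, Q2=0.93, Q3=16.29, Q4=2.79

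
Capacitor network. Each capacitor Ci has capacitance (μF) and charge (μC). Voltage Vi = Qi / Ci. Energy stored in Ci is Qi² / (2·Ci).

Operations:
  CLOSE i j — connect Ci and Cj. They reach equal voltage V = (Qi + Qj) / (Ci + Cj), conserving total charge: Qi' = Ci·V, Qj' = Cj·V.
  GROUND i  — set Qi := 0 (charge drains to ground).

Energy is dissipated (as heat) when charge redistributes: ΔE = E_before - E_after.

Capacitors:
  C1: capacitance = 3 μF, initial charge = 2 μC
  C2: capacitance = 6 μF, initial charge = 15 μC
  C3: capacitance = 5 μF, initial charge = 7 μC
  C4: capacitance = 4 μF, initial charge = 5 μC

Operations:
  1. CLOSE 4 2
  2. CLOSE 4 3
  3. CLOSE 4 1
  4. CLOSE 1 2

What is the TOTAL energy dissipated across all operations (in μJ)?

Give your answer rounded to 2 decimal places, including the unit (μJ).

Answer: 3.71 μJ

Derivation:
Initial: C1(3μF, Q=2μC, V=0.67V), C2(6μF, Q=15μC, V=2.50V), C3(5μF, Q=7μC, V=1.40V), C4(4μF, Q=5μC, V=1.25V)
Op 1: CLOSE 4-2: Q_total=20.00, C_total=10.00, V=2.00; Q4=8.00, Q2=12.00; dissipated=1.875
Op 2: CLOSE 4-3: Q_total=15.00, C_total=9.00, V=1.67; Q4=6.67, Q3=8.33; dissipated=0.400
Op 3: CLOSE 4-1: Q_total=8.67, C_total=7.00, V=1.24; Q4=4.95, Q1=3.71; dissipated=0.857
Op 4: CLOSE 1-2: Q_total=15.71, C_total=9.00, V=1.75; Q1=5.24, Q2=10.48; dissipated=0.580
Total dissipated: 3.713 μJ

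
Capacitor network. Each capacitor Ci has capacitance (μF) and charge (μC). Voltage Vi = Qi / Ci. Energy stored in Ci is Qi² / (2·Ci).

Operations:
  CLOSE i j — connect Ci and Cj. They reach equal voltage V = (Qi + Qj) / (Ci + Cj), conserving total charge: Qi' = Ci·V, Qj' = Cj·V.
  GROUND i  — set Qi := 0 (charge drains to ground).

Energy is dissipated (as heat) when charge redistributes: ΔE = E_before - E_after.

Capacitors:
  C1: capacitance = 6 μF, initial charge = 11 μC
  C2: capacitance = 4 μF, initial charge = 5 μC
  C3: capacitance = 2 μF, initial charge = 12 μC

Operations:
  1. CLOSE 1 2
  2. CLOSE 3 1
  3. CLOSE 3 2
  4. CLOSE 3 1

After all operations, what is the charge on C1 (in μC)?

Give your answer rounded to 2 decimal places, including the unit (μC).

Initial: C1(6μF, Q=11μC, V=1.83V), C2(4μF, Q=5μC, V=1.25V), C3(2μF, Q=12μC, V=6.00V)
Op 1: CLOSE 1-2: Q_total=16.00, C_total=10.00, V=1.60; Q1=9.60, Q2=6.40; dissipated=0.408
Op 2: CLOSE 3-1: Q_total=21.60, C_total=8.00, V=2.70; Q3=5.40, Q1=16.20; dissipated=14.520
Op 3: CLOSE 3-2: Q_total=11.80, C_total=6.00, V=1.97; Q3=3.93, Q2=7.87; dissipated=0.807
Op 4: CLOSE 3-1: Q_total=20.13, C_total=8.00, V=2.52; Q3=5.03, Q1=15.10; dissipated=0.403
Final charges: Q1=15.10, Q2=7.87, Q3=5.03

Answer: 15.10 μC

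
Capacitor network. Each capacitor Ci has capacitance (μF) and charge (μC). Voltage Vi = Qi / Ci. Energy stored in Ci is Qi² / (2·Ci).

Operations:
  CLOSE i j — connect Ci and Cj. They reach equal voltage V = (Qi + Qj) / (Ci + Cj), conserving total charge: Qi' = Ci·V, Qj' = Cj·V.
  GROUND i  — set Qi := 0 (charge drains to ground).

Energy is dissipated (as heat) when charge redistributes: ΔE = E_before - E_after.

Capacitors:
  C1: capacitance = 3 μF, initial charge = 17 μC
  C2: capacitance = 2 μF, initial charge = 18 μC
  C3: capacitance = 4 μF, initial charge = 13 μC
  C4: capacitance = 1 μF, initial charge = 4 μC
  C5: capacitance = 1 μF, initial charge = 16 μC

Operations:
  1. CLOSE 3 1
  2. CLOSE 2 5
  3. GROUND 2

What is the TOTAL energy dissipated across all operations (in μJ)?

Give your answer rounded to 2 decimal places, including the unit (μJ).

Initial: C1(3μF, Q=17μC, V=5.67V), C2(2μF, Q=18μC, V=9.00V), C3(4μF, Q=13μC, V=3.25V), C4(1μF, Q=4μC, V=4.00V), C5(1μF, Q=16μC, V=16.00V)
Op 1: CLOSE 3-1: Q_total=30.00, C_total=7.00, V=4.29; Q3=17.14, Q1=12.86; dissipated=5.006
Op 2: CLOSE 2-5: Q_total=34.00, C_total=3.00, V=11.33; Q2=22.67, Q5=11.33; dissipated=16.333
Op 3: GROUND 2: Q2=0; energy lost=128.444
Total dissipated: 149.784 μJ

Answer: 149.78 μJ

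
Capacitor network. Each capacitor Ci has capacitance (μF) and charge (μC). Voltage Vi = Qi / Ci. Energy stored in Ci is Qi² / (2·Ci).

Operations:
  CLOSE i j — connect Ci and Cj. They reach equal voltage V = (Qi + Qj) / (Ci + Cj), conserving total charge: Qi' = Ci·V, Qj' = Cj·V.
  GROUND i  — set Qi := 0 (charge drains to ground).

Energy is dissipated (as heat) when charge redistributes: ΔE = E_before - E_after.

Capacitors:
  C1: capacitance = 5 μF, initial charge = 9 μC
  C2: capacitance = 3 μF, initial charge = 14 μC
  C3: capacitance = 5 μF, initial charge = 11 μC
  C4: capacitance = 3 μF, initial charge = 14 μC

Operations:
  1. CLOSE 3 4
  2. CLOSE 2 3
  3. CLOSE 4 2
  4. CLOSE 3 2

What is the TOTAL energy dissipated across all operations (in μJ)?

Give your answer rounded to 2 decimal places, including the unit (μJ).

Answer: 8.26 μJ

Derivation:
Initial: C1(5μF, Q=9μC, V=1.80V), C2(3μF, Q=14μC, V=4.67V), C3(5μF, Q=11μC, V=2.20V), C4(3μF, Q=14μC, V=4.67V)
Op 1: CLOSE 3-4: Q_total=25.00, C_total=8.00, V=3.12; Q3=15.62, Q4=9.38; dissipated=5.704
Op 2: CLOSE 2-3: Q_total=29.62, C_total=8.00, V=3.70; Q2=11.11, Q3=18.52; dissipated=2.228
Op 3: CLOSE 4-2: Q_total=20.48, C_total=6.00, V=3.41; Q4=10.24, Q2=10.24; dissipated=0.251
Op 4: CLOSE 3-2: Q_total=28.76, C_total=8.00, V=3.59; Q3=17.97, Q2=10.78; dissipated=0.078
Total dissipated: 8.261 μJ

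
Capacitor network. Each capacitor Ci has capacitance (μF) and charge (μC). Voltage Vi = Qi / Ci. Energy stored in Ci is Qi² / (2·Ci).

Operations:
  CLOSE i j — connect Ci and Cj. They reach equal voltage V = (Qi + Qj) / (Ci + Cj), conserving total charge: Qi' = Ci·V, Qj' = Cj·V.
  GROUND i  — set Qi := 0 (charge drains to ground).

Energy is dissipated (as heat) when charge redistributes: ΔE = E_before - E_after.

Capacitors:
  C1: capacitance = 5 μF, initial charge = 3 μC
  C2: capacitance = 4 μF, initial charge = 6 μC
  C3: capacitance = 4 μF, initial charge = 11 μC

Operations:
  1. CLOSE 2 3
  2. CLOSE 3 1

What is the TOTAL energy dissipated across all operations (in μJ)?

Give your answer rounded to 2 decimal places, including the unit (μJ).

Initial: C1(5μF, Q=3μC, V=0.60V), C2(4μF, Q=6μC, V=1.50V), C3(4μF, Q=11μC, V=2.75V)
Op 1: CLOSE 2-3: Q_total=17.00, C_total=8.00, V=2.12; Q2=8.50, Q3=8.50; dissipated=1.562
Op 2: CLOSE 3-1: Q_total=11.50, C_total=9.00, V=1.28; Q3=5.11, Q1=6.39; dissipated=2.584
Total dissipated: 4.147 μJ

Answer: 4.15 μJ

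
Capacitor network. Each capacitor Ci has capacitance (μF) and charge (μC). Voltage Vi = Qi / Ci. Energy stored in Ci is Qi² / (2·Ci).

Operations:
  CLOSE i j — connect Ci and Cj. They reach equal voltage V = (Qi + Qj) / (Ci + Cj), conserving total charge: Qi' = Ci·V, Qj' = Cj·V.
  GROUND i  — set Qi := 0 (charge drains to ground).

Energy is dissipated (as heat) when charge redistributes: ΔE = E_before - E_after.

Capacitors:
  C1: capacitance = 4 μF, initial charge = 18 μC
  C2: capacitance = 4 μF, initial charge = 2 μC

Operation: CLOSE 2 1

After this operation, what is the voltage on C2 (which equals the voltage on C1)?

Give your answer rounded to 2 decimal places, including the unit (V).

Initial: C1(4μF, Q=18μC, V=4.50V), C2(4μF, Q=2μC, V=0.50V)
Op 1: CLOSE 2-1: Q_total=20.00, C_total=8.00, V=2.50; Q2=10.00, Q1=10.00; dissipated=16.000

Answer: 2.50 V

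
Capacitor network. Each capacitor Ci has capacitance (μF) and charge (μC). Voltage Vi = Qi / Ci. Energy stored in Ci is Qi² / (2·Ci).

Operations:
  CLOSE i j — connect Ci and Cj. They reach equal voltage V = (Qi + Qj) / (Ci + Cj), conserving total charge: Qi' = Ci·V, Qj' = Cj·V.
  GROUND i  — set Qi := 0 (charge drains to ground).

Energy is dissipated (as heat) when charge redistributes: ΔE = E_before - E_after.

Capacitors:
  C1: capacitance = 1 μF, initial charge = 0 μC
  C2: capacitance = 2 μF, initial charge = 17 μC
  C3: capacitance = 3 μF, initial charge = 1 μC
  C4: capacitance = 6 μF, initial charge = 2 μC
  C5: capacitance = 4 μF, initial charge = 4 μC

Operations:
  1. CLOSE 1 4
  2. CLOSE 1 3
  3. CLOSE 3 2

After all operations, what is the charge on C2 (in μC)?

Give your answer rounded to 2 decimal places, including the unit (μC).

Initial: C1(1μF, Q=0μC, V=0.00V), C2(2μF, Q=17μC, V=8.50V), C3(3μF, Q=1μC, V=0.33V), C4(6μF, Q=2μC, V=0.33V), C5(4μF, Q=4μC, V=1.00V)
Op 1: CLOSE 1-4: Q_total=2.00, C_total=7.00, V=0.29; Q1=0.29, Q4=1.71; dissipated=0.048
Op 2: CLOSE 1-3: Q_total=1.29, C_total=4.00, V=0.32; Q1=0.32, Q3=0.96; dissipated=0.001
Op 3: CLOSE 3-2: Q_total=17.96, C_total=5.00, V=3.59; Q3=10.78, Q2=7.19; dissipated=40.133
Final charges: Q1=0.32, Q2=7.19, Q3=10.78, Q4=1.71, Q5=4.00

Answer: 7.19 μC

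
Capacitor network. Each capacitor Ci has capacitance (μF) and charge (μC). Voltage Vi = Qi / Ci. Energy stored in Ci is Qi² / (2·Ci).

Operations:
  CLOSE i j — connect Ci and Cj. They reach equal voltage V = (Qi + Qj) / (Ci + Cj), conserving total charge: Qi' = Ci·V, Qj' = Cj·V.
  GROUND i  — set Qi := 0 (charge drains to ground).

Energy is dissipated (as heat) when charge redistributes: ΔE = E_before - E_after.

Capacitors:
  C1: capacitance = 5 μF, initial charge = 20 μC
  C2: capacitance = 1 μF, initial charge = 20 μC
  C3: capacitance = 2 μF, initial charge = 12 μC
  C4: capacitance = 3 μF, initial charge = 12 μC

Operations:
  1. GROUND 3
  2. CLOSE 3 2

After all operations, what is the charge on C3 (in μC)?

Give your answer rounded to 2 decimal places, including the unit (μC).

Initial: C1(5μF, Q=20μC, V=4.00V), C2(1μF, Q=20μC, V=20.00V), C3(2μF, Q=12μC, V=6.00V), C4(3μF, Q=12μC, V=4.00V)
Op 1: GROUND 3: Q3=0; energy lost=36.000
Op 2: CLOSE 3-2: Q_total=20.00, C_total=3.00, V=6.67; Q3=13.33, Q2=6.67; dissipated=133.333
Final charges: Q1=20.00, Q2=6.67, Q3=13.33, Q4=12.00

Answer: 13.33 μC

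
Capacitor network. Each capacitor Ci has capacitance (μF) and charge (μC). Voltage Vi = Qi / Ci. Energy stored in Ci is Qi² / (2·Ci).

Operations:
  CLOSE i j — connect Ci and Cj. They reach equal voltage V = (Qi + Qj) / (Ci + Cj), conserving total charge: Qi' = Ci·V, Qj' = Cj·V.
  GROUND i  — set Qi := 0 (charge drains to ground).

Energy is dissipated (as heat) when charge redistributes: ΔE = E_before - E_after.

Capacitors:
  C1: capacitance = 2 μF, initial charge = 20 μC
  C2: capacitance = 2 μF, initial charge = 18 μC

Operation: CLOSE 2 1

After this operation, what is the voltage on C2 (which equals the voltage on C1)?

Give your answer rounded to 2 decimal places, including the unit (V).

Answer: 9.50 V

Derivation:
Initial: C1(2μF, Q=20μC, V=10.00V), C2(2μF, Q=18μC, V=9.00V)
Op 1: CLOSE 2-1: Q_total=38.00, C_total=4.00, V=9.50; Q2=19.00, Q1=19.00; dissipated=0.500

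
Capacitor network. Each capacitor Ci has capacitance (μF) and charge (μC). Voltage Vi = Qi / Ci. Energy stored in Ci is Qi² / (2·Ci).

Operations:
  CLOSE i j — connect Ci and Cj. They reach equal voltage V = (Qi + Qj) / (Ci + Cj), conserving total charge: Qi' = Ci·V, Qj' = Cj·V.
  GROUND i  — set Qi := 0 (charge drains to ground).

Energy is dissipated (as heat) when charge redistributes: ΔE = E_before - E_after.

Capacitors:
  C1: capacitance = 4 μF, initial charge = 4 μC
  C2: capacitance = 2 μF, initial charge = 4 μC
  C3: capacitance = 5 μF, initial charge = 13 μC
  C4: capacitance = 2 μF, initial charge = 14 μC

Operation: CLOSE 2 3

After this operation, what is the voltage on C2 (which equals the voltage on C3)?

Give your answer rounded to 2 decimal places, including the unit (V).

Initial: C1(4μF, Q=4μC, V=1.00V), C2(2μF, Q=4μC, V=2.00V), C3(5μF, Q=13μC, V=2.60V), C4(2μF, Q=14μC, V=7.00V)
Op 1: CLOSE 2-3: Q_total=17.00, C_total=7.00, V=2.43; Q2=4.86, Q3=12.14; dissipated=0.257

Answer: 2.43 V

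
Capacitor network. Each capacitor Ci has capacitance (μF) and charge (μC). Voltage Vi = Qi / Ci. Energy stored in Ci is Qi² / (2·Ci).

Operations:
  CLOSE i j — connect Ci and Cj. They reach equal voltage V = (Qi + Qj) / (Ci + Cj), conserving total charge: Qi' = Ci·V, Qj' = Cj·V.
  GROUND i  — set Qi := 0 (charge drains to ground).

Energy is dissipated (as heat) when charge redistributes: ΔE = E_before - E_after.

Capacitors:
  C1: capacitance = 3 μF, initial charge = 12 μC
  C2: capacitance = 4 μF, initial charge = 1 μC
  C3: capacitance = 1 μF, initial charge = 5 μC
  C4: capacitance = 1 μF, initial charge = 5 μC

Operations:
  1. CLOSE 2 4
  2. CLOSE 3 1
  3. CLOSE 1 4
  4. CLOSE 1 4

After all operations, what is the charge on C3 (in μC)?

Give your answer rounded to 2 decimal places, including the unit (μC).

Answer: 4.25 μC

Derivation:
Initial: C1(3μF, Q=12μC, V=4.00V), C2(4μF, Q=1μC, V=0.25V), C3(1μF, Q=5μC, V=5.00V), C4(1μF, Q=5μC, V=5.00V)
Op 1: CLOSE 2-4: Q_total=6.00, C_total=5.00, V=1.20; Q2=4.80, Q4=1.20; dissipated=9.025
Op 2: CLOSE 3-1: Q_total=17.00, C_total=4.00, V=4.25; Q3=4.25, Q1=12.75; dissipated=0.375
Op 3: CLOSE 1-4: Q_total=13.95, C_total=4.00, V=3.49; Q1=10.46, Q4=3.49; dissipated=3.488
Op 4: CLOSE 1-4: Q_total=13.95, C_total=4.00, V=3.49; Q1=10.46, Q4=3.49; dissipated=0.000
Final charges: Q1=10.46, Q2=4.80, Q3=4.25, Q4=3.49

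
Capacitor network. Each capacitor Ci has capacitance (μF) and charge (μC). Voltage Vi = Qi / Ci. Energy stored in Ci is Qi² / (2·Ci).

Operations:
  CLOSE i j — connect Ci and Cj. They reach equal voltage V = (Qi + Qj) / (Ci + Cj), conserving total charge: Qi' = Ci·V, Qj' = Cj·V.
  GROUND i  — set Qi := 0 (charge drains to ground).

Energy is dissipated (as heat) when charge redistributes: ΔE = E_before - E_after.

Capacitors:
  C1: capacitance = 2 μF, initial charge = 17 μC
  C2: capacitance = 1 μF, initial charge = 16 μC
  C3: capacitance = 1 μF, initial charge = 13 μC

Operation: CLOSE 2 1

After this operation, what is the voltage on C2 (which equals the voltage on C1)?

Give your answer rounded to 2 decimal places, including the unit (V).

Answer: 11.00 V

Derivation:
Initial: C1(2μF, Q=17μC, V=8.50V), C2(1μF, Q=16μC, V=16.00V), C3(1μF, Q=13μC, V=13.00V)
Op 1: CLOSE 2-1: Q_total=33.00, C_total=3.00, V=11.00; Q2=11.00, Q1=22.00; dissipated=18.750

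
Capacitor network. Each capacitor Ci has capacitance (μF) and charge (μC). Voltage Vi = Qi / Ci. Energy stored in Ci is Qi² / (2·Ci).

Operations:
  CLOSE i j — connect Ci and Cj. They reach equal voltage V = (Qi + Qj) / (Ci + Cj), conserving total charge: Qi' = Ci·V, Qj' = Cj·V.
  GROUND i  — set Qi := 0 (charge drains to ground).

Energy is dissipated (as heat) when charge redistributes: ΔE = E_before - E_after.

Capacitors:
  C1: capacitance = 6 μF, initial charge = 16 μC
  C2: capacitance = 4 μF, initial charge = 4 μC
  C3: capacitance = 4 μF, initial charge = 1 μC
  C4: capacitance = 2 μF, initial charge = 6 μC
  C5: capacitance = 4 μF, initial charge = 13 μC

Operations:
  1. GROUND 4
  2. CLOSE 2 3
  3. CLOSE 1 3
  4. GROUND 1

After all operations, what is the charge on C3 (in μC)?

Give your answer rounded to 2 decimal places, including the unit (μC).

Answer: 7.40 μC

Derivation:
Initial: C1(6μF, Q=16μC, V=2.67V), C2(4μF, Q=4μC, V=1.00V), C3(4μF, Q=1μC, V=0.25V), C4(2μF, Q=6μC, V=3.00V), C5(4μF, Q=13μC, V=3.25V)
Op 1: GROUND 4: Q4=0; energy lost=9.000
Op 2: CLOSE 2-3: Q_total=5.00, C_total=8.00, V=0.62; Q2=2.50, Q3=2.50; dissipated=0.562
Op 3: CLOSE 1-3: Q_total=18.50, C_total=10.00, V=1.85; Q1=11.10, Q3=7.40; dissipated=5.002
Op 4: GROUND 1: Q1=0; energy lost=10.268
Final charges: Q1=0.00, Q2=2.50, Q3=7.40, Q4=0.00, Q5=13.00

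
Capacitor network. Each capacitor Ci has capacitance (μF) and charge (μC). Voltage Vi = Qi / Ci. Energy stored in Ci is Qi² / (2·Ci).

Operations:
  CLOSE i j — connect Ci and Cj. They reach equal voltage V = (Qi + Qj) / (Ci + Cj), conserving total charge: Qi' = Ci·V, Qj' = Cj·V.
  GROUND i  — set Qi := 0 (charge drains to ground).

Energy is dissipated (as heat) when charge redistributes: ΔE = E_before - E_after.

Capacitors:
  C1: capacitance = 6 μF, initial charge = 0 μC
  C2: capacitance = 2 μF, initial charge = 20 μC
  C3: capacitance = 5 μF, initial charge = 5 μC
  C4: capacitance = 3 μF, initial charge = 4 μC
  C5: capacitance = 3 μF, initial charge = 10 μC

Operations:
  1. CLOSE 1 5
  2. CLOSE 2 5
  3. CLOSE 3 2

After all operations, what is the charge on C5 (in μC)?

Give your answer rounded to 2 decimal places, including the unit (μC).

Initial: C1(6μF, Q=0μC, V=0.00V), C2(2μF, Q=20μC, V=10.00V), C3(5μF, Q=5μC, V=1.00V), C4(3μF, Q=4μC, V=1.33V), C5(3μF, Q=10μC, V=3.33V)
Op 1: CLOSE 1-5: Q_total=10.00, C_total=9.00, V=1.11; Q1=6.67, Q5=3.33; dissipated=11.111
Op 2: CLOSE 2-5: Q_total=23.33, C_total=5.00, V=4.67; Q2=9.33, Q5=14.00; dissipated=47.407
Op 3: CLOSE 3-2: Q_total=14.33, C_total=7.00, V=2.05; Q3=10.24, Q2=4.10; dissipated=9.603
Final charges: Q1=6.67, Q2=4.10, Q3=10.24, Q4=4.00, Q5=14.00

Answer: 14.00 μC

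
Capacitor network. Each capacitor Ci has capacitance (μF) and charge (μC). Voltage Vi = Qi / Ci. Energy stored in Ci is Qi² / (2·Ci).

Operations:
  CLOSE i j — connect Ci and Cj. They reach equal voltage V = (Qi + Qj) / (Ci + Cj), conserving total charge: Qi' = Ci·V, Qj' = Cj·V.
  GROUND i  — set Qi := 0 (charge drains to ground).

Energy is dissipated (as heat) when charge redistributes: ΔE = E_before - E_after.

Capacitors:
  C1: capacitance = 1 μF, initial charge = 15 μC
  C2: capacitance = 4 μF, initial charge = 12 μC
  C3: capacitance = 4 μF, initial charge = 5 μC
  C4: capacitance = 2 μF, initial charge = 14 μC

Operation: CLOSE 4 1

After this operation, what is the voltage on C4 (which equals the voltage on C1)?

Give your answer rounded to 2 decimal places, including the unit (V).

Initial: C1(1μF, Q=15μC, V=15.00V), C2(4μF, Q=12μC, V=3.00V), C3(4μF, Q=5μC, V=1.25V), C4(2μF, Q=14μC, V=7.00V)
Op 1: CLOSE 4-1: Q_total=29.00, C_total=3.00, V=9.67; Q4=19.33, Q1=9.67; dissipated=21.333

Answer: 9.67 V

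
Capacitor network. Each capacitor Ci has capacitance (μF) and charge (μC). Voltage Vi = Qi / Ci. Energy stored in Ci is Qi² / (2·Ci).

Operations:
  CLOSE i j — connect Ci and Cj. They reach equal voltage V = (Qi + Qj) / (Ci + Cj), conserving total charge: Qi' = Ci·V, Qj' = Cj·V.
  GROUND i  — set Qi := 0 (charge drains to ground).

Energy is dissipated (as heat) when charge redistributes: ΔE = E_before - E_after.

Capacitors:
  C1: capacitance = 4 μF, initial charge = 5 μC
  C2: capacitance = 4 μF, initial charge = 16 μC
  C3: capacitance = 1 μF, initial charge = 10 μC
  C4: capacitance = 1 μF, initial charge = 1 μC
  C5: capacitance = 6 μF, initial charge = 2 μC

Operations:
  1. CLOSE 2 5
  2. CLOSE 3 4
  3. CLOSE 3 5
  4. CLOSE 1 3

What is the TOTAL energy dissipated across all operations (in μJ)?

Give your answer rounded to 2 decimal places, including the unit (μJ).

Initial: C1(4μF, Q=5μC, V=1.25V), C2(4μF, Q=16μC, V=4.00V), C3(1μF, Q=10μC, V=10.00V), C4(1μF, Q=1μC, V=1.00V), C5(6μF, Q=2μC, V=0.33V)
Op 1: CLOSE 2-5: Q_total=18.00, C_total=10.00, V=1.80; Q2=7.20, Q5=10.80; dissipated=16.133
Op 2: CLOSE 3-4: Q_total=11.00, C_total=2.00, V=5.50; Q3=5.50, Q4=5.50; dissipated=20.250
Op 3: CLOSE 3-5: Q_total=16.30, C_total=7.00, V=2.33; Q3=2.33, Q5=13.97; dissipated=5.867
Op 4: CLOSE 1-3: Q_total=7.33, C_total=5.00, V=1.47; Q1=5.86, Q3=1.47; dissipated=0.465
Total dissipated: 42.716 μJ

Answer: 42.72 μJ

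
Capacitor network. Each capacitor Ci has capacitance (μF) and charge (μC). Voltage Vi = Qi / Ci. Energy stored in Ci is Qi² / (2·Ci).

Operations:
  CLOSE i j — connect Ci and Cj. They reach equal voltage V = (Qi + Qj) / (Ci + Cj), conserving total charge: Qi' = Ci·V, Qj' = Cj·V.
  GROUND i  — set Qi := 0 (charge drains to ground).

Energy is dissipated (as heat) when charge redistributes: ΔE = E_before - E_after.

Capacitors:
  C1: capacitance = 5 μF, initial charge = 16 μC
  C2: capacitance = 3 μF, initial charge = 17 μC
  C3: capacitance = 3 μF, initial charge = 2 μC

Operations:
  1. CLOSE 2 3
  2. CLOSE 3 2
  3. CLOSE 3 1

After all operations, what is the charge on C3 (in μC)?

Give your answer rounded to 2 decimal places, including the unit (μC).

Initial: C1(5μF, Q=16μC, V=3.20V), C2(3μF, Q=17μC, V=5.67V), C3(3μF, Q=2μC, V=0.67V)
Op 1: CLOSE 2-3: Q_total=19.00, C_total=6.00, V=3.17; Q2=9.50, Q3=9.50; dissipated=18.750
Op 2: CLOSE 3-2: Q_total=19.00, C_total=6.00, V=3.17; Q3=9.50, Q2=9.50; dissipated=0.000
Op 3: CLOSE 3-1: Q_total=25.50, C_total=8.00, V=3.19; Q3=9.56, Q1=15.94; dissipated=0.001
Final charges: Q1=15.94, Q2=9.50, Q3=9.56

Answer: 9.56 μC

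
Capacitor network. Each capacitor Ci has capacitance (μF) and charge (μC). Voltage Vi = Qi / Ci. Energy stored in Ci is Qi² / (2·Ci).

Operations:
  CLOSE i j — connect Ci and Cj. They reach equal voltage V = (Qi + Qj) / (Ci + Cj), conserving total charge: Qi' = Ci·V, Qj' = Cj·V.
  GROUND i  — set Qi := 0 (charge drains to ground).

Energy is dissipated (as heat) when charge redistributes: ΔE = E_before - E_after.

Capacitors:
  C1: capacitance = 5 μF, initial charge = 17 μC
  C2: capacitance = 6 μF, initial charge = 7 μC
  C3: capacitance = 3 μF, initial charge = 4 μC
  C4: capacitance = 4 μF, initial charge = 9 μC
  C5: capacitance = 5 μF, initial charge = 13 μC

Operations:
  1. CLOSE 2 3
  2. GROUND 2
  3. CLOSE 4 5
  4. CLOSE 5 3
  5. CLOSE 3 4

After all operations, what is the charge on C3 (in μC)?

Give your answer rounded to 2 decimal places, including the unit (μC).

Answer: 6.74 μC

Derivation:
Initial: C1(5μF, Q=17μC, V=3.40V), C2(6μF, Q=7μC, V=1.17V), C3(3μF, Q=4μC, V=1.33V), C4(4μF, Q=9μC, V=2.25V), C5(5μF, Q=13μC, V=2.60V)
Op 1: CLOSE 2-3: Q_total=11.00, C_total=9.00, V=1.22; Q2=7.33, Q3=3.67; dissipated=0.028
Op 2: GROUND 2: Q2=0; energy lost=4.481
Op 3: CLOSE 4-5: Q_total=22.00, C_total=9.00, V=2.44; Q4=9.78, Q5=12.22; dissipated=0.136
Op 4: CLOSE 5-3: Q_total=15.89, C_total=8.00, V=1.99; Q5=9.93, Q3=5.96; dissipated=1.400
Op 5: CLOSE 3-4: Q_total=15.74, C_total=7.00, V=2.25; Q3=6.74, Q4=8.99; dissipated=0.180
Final charges: Q1=17.00, Q2=0.00, Q3=6.74, Q4=8.99, Q5=9.93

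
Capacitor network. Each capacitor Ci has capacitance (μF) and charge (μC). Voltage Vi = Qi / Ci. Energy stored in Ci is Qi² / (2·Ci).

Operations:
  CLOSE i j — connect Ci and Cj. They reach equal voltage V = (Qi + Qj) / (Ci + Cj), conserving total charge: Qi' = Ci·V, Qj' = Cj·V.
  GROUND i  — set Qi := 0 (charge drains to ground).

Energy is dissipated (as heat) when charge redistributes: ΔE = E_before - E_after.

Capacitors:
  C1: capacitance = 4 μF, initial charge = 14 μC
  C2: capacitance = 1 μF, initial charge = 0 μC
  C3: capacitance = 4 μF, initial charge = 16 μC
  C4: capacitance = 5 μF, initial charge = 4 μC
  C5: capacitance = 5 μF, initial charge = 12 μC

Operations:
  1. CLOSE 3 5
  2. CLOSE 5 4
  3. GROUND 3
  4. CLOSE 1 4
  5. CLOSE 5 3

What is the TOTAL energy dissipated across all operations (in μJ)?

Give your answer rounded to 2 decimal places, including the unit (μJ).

Answer: 35.78 μJ

Derivation:
Initial: C1(4μF, Q=14μC, V=3.50V), C2(1μF, Q=0μC, V=0.00V), C3(4μF, Q=16μC, V=4.00V), C4(5μF, Q=4μC, V=0.80V), C5(5μF, Q=12μC, V=2.40V)
Op 1: CLOSE 3-5: Q_total=28.00, C_total=9.00, V=3.11; Q3=12.44, Q5=15.56; dissipated=2.844
Op 2: CLOSE 5-4: Q_total=19.56, C_total=10.00, V=1.96; Q5=9.78, Q4=9.78; dissipated=6.677
Op 3: GROUND 3: Q3=0; energy lost=19.358
Op 4: CLOSE 1-4: Q_total=23.78, C_total=9.00, V=2.64; Q1=10.57, Q4=13.21; dissipated=2.650
Op 5: CLOSE 5-3: Q_total=9.78, C_total=9.00, V=1.09; Q5=5.43, Q3=4.35; dissipated=4.249
Total dissipated: 35.778 μJ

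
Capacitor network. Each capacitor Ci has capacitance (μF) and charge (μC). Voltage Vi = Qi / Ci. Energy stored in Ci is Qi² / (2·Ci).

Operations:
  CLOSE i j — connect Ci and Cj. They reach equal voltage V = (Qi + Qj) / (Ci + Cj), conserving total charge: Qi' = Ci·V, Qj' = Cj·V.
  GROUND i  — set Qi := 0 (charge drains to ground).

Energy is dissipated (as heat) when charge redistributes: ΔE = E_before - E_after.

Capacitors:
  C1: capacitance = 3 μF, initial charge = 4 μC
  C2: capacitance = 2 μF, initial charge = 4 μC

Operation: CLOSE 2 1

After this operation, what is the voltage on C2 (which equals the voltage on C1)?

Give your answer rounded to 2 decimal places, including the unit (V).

Answer: 1.60 V

Derivation:
Initial: C1(3μF, Q=4μC, V=1.33V), C2(2μF, Q=4μC, V=2.00V)
Op 1: CLOSE 2-1: Q_total=8.00, C_total=5.00, V=1.60; Q2=3.20, Q1=4.80; dissipated=0.267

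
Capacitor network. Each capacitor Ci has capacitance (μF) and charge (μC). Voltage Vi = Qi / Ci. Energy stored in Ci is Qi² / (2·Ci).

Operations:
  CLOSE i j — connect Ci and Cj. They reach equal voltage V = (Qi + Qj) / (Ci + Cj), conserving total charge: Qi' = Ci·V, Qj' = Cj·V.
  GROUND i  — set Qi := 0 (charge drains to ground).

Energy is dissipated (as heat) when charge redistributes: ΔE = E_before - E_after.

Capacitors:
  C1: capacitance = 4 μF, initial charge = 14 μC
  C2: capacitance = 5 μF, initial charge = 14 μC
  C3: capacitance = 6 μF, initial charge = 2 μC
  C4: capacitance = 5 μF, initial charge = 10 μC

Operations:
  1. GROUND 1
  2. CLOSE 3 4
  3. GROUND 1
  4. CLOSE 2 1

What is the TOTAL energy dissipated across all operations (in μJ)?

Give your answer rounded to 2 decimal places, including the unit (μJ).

Answer: 37.00 μJ

Derivation:
Initial: C1(4μF, Q=14μC, V=3.50V), C2(5μF, Q=14μC, V=2.80V), C3(6μF, Q=2μC, V=0.33V), C4(5μF, Q=10μC, V=2.00V)
Op 1: GROUND 1: Q1=0; energy lost=24.500
Op 2: CLOSE 3-4: Q_total=12.00, C_total=11.00, V=1.09; Q3=6.55, Q4=5.45; dissipated=3.788
Op 3: GROUND 1: Q1=0; energy lost=0.000
Op 4: CLOSE 2-1: Q_total=14.00, C_total=9.00, V=1.56; Q2=7.78, Q1=6.22; dissipated=8.711
Total dissipated: 36.999 μJ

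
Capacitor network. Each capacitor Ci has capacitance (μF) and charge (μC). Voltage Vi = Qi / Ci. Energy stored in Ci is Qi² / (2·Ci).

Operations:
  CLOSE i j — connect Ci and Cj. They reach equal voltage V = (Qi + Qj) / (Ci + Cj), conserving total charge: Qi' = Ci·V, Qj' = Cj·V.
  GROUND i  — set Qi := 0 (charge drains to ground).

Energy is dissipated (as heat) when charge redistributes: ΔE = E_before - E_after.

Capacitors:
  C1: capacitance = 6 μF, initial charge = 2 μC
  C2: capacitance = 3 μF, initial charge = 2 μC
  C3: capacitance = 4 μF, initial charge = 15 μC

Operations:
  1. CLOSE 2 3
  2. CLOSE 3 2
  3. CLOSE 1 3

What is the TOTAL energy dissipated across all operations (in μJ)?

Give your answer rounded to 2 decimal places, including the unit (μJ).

Answer: 13.42 μJ

Derivation:
Initial: C1(6μF, Q=2μC, V=0.33V), C2(3μF, Q=2μC, V=0.67V), C3(4μF, Q=15μC, V=3.75V)
Op 1: CLOSE 2-3: Q_total=17.00, C_total=7.00, V=2.43; Q2=7.29, Q3=9.71; dissipated=8.149
Op 2: CLOSE 3-2: Q_total=17.00, C_total=7.00, V=2.43; Q3=9.71, Q2=7.29; dissipated=0.000
Op 3: CLOSE 1-3: Q_total=11.71, C_total=10.00, V=1.17; Q1=7.03, Q3=4.69; dissipated=5.268
Total dissipated: 13.417 μJ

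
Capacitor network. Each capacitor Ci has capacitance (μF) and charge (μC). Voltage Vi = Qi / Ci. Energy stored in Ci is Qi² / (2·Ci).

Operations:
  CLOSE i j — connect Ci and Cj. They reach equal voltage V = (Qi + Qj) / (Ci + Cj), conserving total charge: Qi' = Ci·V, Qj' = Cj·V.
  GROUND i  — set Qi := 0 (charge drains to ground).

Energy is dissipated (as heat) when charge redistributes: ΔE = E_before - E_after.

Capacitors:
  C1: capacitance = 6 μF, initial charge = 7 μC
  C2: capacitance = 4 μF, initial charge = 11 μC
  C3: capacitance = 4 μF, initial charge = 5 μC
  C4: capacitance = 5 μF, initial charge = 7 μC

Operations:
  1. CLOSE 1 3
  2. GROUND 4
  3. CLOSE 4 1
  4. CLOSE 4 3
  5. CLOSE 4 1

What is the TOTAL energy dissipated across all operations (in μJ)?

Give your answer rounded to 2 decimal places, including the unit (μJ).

Initial: C1(6μF, Q=7μC, V=1.17V), C2(4μF, Q=11μC, V=2.75V), C3(4μF, Q=5μC, V=1.25V), C4(5μF, Q=7μC, V=1.40V)
Op 1: CLOSE 1-3: Q_total=12.00, C_total=10.00, V=1.20; Q1=7.20, Q3=4.80; dissipated=0.008
Op 2: GROUND 4: Q4=0; energy lost=4.900
Op 3: CLOSE 4-1: Q_total=7.20, C_total=11.00, V=0.65; Q4=3.27, Q1=3.93; dissipated=1.964
Op 4: CLOSE 4-3: Q_total=8.07, C_total=9.00, V=0.90; Q4=4.48, Q3=3.59; dissipated=0.331
Op 5: CLOSE 4-1: Q_total=8.41, C_total=11.00, V=0.76; Q4=3.82, Q1=4.59; dissipated=0.080
Total dissipated: 7.283 μJ

Answer: 7.28 μJ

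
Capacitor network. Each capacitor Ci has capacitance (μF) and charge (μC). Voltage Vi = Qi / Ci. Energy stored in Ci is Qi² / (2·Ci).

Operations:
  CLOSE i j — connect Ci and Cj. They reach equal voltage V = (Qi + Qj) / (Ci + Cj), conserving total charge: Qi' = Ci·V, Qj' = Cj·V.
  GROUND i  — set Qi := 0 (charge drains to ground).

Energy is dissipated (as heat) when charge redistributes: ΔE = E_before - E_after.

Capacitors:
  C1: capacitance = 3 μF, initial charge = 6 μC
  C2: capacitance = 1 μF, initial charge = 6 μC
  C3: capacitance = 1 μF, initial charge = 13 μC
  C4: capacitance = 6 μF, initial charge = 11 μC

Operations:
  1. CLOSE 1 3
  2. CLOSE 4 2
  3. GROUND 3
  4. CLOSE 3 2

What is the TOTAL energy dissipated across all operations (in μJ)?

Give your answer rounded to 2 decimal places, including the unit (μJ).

Answer: 65.57 μJ

Derivation:
Initial: C1(3μF, Q=6μC, V=2.00V), C2(1μF, Q=6μC, V=6.00V), C3(1μF, Q=13μC, V=13.00V), C4(6μF, Q=11μC, V=1.83V)
Op 1: CLOSE 1-3: Q_total=19.00, C_total=4.00, V=4.75; Q1=14.25, Q3=4.75; dissipated=45.375
Op 2: CLOSE 4-2: Q_total=17.00, C_total=7.00, V=2.43; Q4=14.57, Q2=2.43; dissipated=7.440
Op 3: GROUND 3: Q3=0; energy lost=11.281
Op 4: CLOSE 3-2: Q_total=2.43, C_total=2.00, V=1.21; Q3=1.21, Q2=1.21; dissipated=1.474
Total dissipated: 65.571 μJ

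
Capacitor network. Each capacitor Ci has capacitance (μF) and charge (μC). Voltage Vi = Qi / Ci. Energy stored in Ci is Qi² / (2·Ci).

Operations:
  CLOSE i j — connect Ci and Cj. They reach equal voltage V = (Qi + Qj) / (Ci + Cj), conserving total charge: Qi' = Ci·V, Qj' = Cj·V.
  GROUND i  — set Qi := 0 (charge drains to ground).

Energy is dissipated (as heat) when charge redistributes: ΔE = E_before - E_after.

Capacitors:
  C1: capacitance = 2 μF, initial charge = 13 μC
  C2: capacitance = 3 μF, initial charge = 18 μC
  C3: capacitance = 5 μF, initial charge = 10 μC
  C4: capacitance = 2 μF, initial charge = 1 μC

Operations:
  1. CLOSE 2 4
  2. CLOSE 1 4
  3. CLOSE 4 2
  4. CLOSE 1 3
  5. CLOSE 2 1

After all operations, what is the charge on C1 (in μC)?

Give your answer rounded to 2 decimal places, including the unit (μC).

Initial: C1(2μF, Q=13μC, V=6.50V), C2(3μF, Q=18μC, V=6.00V), C3(5μF, Q=10μC, V=2.00V), C4(2μF, Q=1μC, V=0.50V)
Op 1: CLOSE 2-4: Q_total=19.00, C_total=5.00, V=3.80; Q2=11.40, Q4=7.60; dissipated=18.150
Op 2: CLOSE 1-4: Q_total=20.60, C_total=4.00, V=5.15; Q1=10.30, Q4=10.30; dissipated=3.645
Op 3: CLOSE 4-2: Q_total=21.70, C_total=5.00, V=4.34; Q4=8.68, Q2=13.02; dissipated=1.093
Op 4: CLOSE 1-3: Q_total=20.30, C_total=7.00, V=2.90; Q1=5.80, Q3=14.50; dissipated=7.088
Op 5: CLOSE 2-1: Q_total=18.82, C_total=5.00, V=3.76; Q2=11.29, Q1=7.53; dissipated=1.244
Final charges: Q1=7.53, Q2=11.29, Q3=14.50, Q4=8.68

Answer: 7.53 μC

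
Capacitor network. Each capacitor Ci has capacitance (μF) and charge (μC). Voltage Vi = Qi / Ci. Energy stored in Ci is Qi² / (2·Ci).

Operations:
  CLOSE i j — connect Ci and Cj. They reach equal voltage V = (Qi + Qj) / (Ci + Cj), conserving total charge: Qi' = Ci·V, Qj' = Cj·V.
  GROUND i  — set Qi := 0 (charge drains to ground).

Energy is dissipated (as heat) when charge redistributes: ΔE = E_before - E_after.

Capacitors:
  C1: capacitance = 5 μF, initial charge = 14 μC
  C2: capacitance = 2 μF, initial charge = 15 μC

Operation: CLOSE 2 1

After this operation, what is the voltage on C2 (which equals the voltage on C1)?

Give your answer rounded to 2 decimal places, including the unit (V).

Initial: C1(5μF, Q=14μC, V=2.80V), C2(2μF, Q=15μC, V=7.50V)
Op 1: CLOSE 2-1: Q_total=29.00, C_total=7.00, V=4.14; Q2=8.29, Q1=20.71; dissipated=15.779

Answer: 4.14 V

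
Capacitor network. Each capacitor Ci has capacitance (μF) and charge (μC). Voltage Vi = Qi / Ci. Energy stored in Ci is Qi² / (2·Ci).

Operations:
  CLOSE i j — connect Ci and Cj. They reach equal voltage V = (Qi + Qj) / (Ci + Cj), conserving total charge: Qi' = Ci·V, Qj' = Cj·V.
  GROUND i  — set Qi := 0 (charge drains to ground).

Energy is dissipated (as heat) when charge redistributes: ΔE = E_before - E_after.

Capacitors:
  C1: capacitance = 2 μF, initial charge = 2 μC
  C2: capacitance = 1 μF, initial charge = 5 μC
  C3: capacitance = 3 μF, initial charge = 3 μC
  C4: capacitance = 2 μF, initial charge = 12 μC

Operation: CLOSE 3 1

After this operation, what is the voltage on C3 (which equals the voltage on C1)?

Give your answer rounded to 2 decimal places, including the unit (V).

Initial: C1(2μF, Q=2μC, V=1.00V), C2(1μF, Q=5μC, V=5.00V), C3(3μF, Q=3μC, V=1.00V), C4(2μF, Q=12μC, V=6.00V)
Op 1: CLOSE 3-1: Q_total=5.00, C_total=5.00, V=1.00; Q3=3.00, Q1=2.00; dissipated=0.000

Answer: 1.00 V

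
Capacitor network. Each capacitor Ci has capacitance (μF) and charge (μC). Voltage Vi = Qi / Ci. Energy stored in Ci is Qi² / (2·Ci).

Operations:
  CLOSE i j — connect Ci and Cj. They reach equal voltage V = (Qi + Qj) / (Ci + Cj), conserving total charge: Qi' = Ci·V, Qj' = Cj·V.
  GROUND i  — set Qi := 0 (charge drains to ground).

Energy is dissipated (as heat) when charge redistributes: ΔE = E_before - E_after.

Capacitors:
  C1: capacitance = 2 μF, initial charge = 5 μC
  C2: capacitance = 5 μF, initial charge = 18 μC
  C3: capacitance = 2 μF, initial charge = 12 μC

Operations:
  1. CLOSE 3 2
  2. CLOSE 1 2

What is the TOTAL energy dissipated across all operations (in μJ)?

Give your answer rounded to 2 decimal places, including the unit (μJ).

Initial: C1(2μF, Q=5μC, V=2.50V), C2(5μF, Q=18μC, V=3.60V), C3(2μF, Q=12μC, V=6.00V)
Op 1: CLOSE 3-2: Q_total=30.00, C_total=7.00, V=4.29; Q3=8.57, Q2=21.43; dissipated=4.114
Op 2: CLOSE 1-2: Q_total=26.43, C_total=7.00, V=3.78; Q1=7.55, Q2=18.88; dissipated=2.278
Total dissipated: 6.392 μJ

Answer: 6.39 μJ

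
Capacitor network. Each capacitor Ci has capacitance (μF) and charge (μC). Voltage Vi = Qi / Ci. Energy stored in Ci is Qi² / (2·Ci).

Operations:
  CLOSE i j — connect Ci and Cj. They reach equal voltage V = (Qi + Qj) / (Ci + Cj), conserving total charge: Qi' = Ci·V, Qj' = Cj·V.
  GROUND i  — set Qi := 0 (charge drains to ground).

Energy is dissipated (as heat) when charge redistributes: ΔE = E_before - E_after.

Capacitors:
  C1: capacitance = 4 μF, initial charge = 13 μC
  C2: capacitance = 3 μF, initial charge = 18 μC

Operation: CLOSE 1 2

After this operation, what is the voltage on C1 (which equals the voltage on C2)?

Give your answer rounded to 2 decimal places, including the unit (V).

Initial: C1(4μF, Q=13μC, V=3.25V), C2(3μF, Q=18μC, V=6.00V)
Op 1: CLOSE 1-2: Q_total=31.00, C_total=7.00, V=4.43; Q1=17.71, Q2=13.29; dissipated=6.482

Answer: 4.43 V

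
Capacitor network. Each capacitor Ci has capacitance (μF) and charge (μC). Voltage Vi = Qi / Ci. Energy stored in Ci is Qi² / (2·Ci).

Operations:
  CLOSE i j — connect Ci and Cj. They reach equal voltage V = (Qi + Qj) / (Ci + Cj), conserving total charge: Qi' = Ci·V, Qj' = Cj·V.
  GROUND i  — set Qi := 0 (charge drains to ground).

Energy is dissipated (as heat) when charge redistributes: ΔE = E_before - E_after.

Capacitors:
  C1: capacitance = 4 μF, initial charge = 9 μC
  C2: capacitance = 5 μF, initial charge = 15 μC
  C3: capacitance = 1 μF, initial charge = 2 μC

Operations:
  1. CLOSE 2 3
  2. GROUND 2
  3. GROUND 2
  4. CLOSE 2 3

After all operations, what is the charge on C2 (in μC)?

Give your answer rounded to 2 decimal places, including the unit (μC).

Answer: 2.36 μC

Derivation:
Initial: C1(4μF, Q=9μC, V=2.25V), C2(5μF, Q=15μC, V=3.00V), C3(1μF, Q=2μC, V=2.00V)
Op 1: CLOSE 2-3: Q_total=17.00, C_total=6.00, V=2.83; Q2=14.17, Q3=2.83; dissipated=0.417
Op 2: GROUND 2: Q2=0; energy lost=20.069
Op 3: GROUND 2: Q2=0; energy lost=0.000
Op 4: CLOSE 2-3: Q_total=2.83, C_total=6.00, V=0.47; Q2=2.36, Q3=0.47; dissipated=3.345
Final charges: Q1=9.00, Q2=2.36, Q3=0.47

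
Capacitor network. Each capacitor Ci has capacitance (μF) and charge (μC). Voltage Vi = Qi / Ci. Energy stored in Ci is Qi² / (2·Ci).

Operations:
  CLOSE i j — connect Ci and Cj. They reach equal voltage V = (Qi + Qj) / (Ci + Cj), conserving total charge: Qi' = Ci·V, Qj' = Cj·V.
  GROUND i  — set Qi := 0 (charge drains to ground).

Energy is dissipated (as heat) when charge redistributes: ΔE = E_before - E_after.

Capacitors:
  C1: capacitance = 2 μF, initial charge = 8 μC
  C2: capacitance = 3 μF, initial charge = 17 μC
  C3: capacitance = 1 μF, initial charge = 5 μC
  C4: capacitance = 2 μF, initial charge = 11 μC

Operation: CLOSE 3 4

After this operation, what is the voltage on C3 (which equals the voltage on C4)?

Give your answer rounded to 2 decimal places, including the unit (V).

Answer: 5.33 V

Derivation:
Initial: C1(2μF, Q=8μC, V=4.00V), C2(3μF, Q=17μC, V=5.67V), C3(1μF, Q=5μC, V=5.00V), C4(2μF, Q=11μC, V=5.50V)
Op 1: CLOSE 3-4: Q_total=16.00, C_total=3.00, V=5.33; Q3=5.33, Q4=10.67; dissipated=0.083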